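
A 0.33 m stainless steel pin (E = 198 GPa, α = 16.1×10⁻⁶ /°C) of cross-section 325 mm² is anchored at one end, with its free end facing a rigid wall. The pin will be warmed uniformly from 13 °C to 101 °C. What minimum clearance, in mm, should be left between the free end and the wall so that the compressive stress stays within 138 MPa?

g ≈ 0.238 mm

Free expansion if unrestrained: δ_free = αΔT L = 16.1×10⁻⁶ × 88 × 330 = 0.4675 mm.
A stress of 138 MPa corresponds to the wall pushing the pin back by σL/E = 138×330/(198×10³) = 0.23 mm.
The gap must absorb the remainder: g_min = 0.4675 − 0.23 = 0.2375 mm.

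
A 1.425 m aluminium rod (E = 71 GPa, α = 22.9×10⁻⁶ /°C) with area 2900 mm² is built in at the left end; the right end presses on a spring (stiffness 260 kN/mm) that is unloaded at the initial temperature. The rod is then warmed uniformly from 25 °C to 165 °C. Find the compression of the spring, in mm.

δ ≈ 1.63 mm

The unrestrained thermal change is αΔT L = 22.9×10⁻⁶ × 140 × 1425 = 4.569 mm.
With a force P in the spring, the elastic change of the rod is PL/(AE) and that of the spring is P/k; compatibility requires their sum to equal δ_free.
P [ L/(AE) + 1/k ] = δ_free → P [ 1425/(2900×71×10³) + 1/(260×10³) ] = 4.569.
P = 4.569 / 1.077×10⁻⁵ = 424300 N.
Spring compression = P/k = 424300/(260×10³) = 1.632 mm.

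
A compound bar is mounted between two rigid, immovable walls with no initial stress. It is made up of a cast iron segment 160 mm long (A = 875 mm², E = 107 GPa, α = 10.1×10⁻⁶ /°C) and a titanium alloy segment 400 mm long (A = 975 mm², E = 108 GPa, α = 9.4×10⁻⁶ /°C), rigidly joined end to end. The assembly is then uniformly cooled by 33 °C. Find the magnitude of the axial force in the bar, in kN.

With the walls removed the bar would change length by δ_free = Σ αᵢΔT Lᵢ = 10.1×10⁻⁶×33×160 + 9.4×10⁻⁶×33×400 = 0.1774 mm.
Since the ends are fixed, an axial force P builds up, equal in every segment, with P · Σ Lᵢ/(AᵢEᵢ) = δ_free.
Σ Lᵢ/(AᵢEᵢ) = 160/(875×107×10³) + 400/(975×108×10³) = 5.508×10⁻⁶ mm/N.
Hence P = δ_free / Σ(L/AE) = 0.1774/5.508×10⁻⁶ = 32.21 kN (tensile).

P ≈ 32.2 kN (tensile)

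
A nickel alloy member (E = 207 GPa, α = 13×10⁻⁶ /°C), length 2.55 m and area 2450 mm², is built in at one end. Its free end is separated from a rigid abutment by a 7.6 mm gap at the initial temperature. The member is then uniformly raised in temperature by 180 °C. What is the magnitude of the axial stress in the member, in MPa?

Unrestrained expansion: δ_free = αΔT L = 13×10⁻⁶ × 180 × 2550 = 5.967 mm.
Since δ_free = 5.97 mm is less than the 7.6 mm gap, the member never touches the wall. No axial force develops.

σ ≈ 0 MPa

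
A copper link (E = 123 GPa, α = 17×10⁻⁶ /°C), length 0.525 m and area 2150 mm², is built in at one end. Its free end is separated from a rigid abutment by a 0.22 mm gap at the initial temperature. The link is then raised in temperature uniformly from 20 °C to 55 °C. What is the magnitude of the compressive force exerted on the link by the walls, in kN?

Free thermal elongation = αΔT L = 17×10⁻⁶ × 35 × 525 = 0.3124 mm.
The gap closes (δ_free > 0.22 mm) and the wall then resists a further 0.3124 − 0.22 = 0.09238 mm of expansion.
That suppressed elongation corresponds to σ = E·Δ/L = 123×10³ × 0.09238/525 = 21.64 MPa.
P = σA = 21.64 × 2150 = 46.53 kN.

P ≈ 46.5 kN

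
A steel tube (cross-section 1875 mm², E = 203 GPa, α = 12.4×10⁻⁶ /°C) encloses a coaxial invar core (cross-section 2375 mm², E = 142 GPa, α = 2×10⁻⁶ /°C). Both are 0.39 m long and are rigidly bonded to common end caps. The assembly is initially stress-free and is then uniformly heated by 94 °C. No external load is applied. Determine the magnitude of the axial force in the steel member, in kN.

The steel has the larger α, so on heating it would change length more than the invar if both were free. The rigid plates force a common final length, so the steel is put into compression and the invar into tension, with equal and opposite forces P (no external load).
Equating the net (thermal + elastic) strains gives |α₁ − α₂|·ΔT = P·[1/(A₁E₁) + 1/(A₂E₂)].
|α₁ − α₂|·ΔT = 10.4×10⁻⁶ × 94 = 0.0009776.
1/(A₁E₁) + 1/(A₂E₂) = 1/(1875×203×10³) + 1/(2375×142×10³) = 5.592×10⁻⁹ N⁻¹.
P = 0.0009776 / 5.592×10⁻⁹ = 174800 N = 174.8 kN.

P ≈ 175 kN (compressive in the steel)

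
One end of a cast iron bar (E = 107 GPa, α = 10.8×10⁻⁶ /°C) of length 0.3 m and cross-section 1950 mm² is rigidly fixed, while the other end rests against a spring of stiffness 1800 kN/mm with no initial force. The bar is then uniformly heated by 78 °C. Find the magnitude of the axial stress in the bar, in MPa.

σ ≈ 65 MPa (compressive)

Free thermal expansion: δ_free = αΔT L = 10.8×10⁻⁶ × 78 × 300 = 0.2527 mm.
With a force P in the spring, the elastic change of the bar is PL/(AE) and that of the spring is P/k; compatibility requires their sum to equal δ_free.
P [ L/(AE) + 1/k ] = δ_free → P [ 300/(1950×107×10³) + 1/(1800×10³) ] = 0.2527.
P = 0.2527 / 1.993×10⁻⁶ = 126800 N.
σ = P/A = 126800/1950 = 65.02 MPa.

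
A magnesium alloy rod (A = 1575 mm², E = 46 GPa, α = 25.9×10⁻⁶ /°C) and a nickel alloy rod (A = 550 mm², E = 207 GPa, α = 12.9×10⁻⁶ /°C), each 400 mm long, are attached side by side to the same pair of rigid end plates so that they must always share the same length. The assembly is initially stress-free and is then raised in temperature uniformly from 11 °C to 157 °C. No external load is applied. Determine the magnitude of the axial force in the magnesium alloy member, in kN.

P ≈ 84 kN (compressive in the magnesium alloy)

Both members must finish at the same length. With the larger α, the magnesium alloy tends to over-expand; the plates restrain it, putting the magnesium alloy in compression and the nickel alloy in tension. With no external load the two internal forces are equal and opposite, magnitude P.
Setting the final lengths equal and cancelling L: (α₁ − α₂)ΔT = P/(A₁E₁) + P/(A₂E₂).
|α₁ − α₂|·ΔT = 13×10⁻⁶ × 146 = 0.001898.
1/(A₁E₁) + 1/(A₂E₂) = 1/(1575×46×10³) + 1/(550×207×10³) = 2.259×10⁻⁸ N⁻¹.
P = 0.001898 / 2.259×10⁻⁸ = 84030 N = 84.03 kN.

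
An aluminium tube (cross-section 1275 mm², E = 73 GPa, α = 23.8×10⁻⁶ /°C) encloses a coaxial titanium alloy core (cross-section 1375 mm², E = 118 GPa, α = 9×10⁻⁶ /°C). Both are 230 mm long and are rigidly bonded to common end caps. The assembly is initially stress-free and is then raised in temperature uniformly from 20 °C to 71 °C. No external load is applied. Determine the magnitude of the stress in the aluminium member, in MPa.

σ ≈ 35 MPa (compressive)

Both members must finish at the same length. With the larger α, the aluminium tends to over-expand; the plates restrain it, putting the aluminium in compression and the titanium alloy in tension. With no external load the two internal forces are equal and opposite, magnitude P.
Setting the final lengths equal and cancelling L: (α₁ − α₂)ΔT = P/(A₁E₁) + P/(A₂E₂).
|α₁ − α₂|·ΔT = 14.8×10⁻⁶ × 51 = 0.0007548.
1/(A₁E₁) + 1/(A₂E₂) = 1/(1275×73×10³) + 1/(1375×118×10³) = 1.691×10⁻⁸ N⁻¹.
So P = 0.0007548 / 1.691×10⁻⁸ = 44.64 kN.
σ_{aluminium} = P/A₁ = 44640/1275 = 35.01 MPa, compressive.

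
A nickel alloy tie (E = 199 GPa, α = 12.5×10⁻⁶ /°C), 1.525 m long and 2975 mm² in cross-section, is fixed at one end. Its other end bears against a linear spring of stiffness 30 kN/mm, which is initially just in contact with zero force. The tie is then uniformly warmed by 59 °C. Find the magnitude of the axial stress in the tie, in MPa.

The unrestrained thermal change is αΔT L = 12.5×10⁻⁶ × 59 × 1525 = 1.125 mm.
Let P be the compressive force at the spring. The tie shortens elastically by PL/(AE) and the spring compresses by P/k; together these equal δ_free.
P [ L/(AE) + 1/k ] = δ_free → P [ 1525/(2975×199×10³) + 1/(30×10³) ] = 1.125.
P = 1.125 / 3.591×10⁻⁵ = 31320 N.
σ = P/A = 31320/2975 = 10.53 MPa.

σ ≈ 10.5 MPa (compressive)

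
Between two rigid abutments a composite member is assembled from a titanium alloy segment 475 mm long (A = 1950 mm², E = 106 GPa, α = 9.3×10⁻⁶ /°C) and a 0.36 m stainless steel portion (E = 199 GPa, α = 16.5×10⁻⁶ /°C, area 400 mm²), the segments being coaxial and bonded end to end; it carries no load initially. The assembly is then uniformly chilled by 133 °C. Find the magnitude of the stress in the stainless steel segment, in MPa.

If the supports were absent, the total length change would be Σ αᵢΔT Lᵢ = 9.3×10⁻⁶×133×475 + 16.5×10⁻⁶×133×360 = 1.378 mm.
The rigid supports impose zero overall length change; the single axial force P common to all segments must satisfy P Σ Lᵢ/(AᵢEᵢ) = δ_free.
Σ Lᵢ/(AᵢEᵢ) = 475/(1950×106×10³) + 360/(400×199×10³) = 6.821×10⁻⁶ mm/N.
So P = 1.378 / 6.821×10⁻⁶ = 202 kN, tensile.
σ_{stainless steel} = P / A = 202000 / 400 = 504.9 MPa.

σ ≈ 505 MPa (tensile)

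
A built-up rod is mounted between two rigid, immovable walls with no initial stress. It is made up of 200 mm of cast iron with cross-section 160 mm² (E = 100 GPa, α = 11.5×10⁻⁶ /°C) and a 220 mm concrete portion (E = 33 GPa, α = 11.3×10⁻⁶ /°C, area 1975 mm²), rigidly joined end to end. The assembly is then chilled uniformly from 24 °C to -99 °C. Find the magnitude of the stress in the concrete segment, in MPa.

If the supports were absent, the total length change would be Σ αᵢΔT Lᵢ = 11.5×10⁻⁶×123×200 + 11.3×10⁻⁶×123×220 = 0.5887 mm.
The walls prevent any net length change, so an axial force P (same in every segment) develops. Compatibility: P · Σ Lᵢ/(AᵢEᵢ) = δ_free.
The series flexibility is Σ Lᵢ/(AᵢEᵢ) = 200/(160×100×10³) + 220/(1975×33×10³) = 1.588×10⁻⁵ mm/N.
Hence P = δ_free / Σ(L/AE) = 0.5887/1.588×10⁻⁵ = 37.08 kN (tensile).
σ_{concrete} = P / A = 37080 / 1975 = 18.78 MPa.

σ ≈ 18.8 MPa (tensile)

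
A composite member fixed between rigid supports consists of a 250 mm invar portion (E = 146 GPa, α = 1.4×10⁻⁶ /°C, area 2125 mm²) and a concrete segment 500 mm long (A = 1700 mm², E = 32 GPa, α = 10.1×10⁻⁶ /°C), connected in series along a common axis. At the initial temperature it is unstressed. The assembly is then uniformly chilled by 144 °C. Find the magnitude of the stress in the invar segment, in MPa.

If the supports were absent, the total length change would be Σ αᵢΔT Lᵢ = 1.4×10⁻⁶×144×250 + 10.1×10⁻⁶×144×500 = 0.7776 mm.
The walls prevent any net length change, so an axial force P (same in every segment) develops. Compatibility: P · Σ Lᵢ/(AᵢEᵢ) = δ_free.
The series flexibility is Σ Lᵢ/(AᵢEᵢ) = 250/(2125×146×10³) + 500/(1700×32×10³) = 9.997×10⁻⁶ mm/N.
Hence P = δ_free / Σ(L/AE) = 0.7776/9.997×10⁻⁶ = 77.78 kN (tensile).
σ_{invar} = P / A = 77780 / 2125 = 36.6 MPa.

σ ≈ 36.6 MPa (tensile)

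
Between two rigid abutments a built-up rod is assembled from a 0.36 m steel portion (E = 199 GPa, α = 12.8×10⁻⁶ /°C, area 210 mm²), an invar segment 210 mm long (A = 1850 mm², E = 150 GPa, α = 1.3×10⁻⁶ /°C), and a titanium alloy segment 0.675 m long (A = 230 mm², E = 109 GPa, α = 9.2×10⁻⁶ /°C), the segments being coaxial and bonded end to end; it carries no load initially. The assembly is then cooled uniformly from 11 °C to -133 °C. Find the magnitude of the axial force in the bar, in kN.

With the walls removed the bar would change length by δ_free = Σ αᵢΔT Lᵢ = 12.8×10⁻⁶×144×360 + 1.3×10⁻⁶×144×210 + 9.2×10⁻⁶×144×675 = 1.597 mm.
The rigid supports impose zero overall length change; the single axial force P common to all segments must satisfy P Σ Lᵢ/(AᵢEᵢ) = δ_free.
Σ Lᵢ/(AᵢEᵢ) = 360/(210×199×10³) + 210/(1850×150×10³) + 675/(230×109×10³) = 3.63×10⁻⁵ mm/N.
P = 1.597 / 3.63×10⁻⁵ = 44000 N = 44 kN, tensile.

P ≈ 44 kN (tensile)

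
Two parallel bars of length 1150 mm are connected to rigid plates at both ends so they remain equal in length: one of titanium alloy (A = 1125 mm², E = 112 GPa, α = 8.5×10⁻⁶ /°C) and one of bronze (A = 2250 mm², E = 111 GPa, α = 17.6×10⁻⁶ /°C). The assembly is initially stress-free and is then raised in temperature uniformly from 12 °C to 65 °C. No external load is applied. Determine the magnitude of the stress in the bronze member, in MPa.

Equilibrium of a rigid end plate with no external load gives equal and opposite internal forces ±P in the two members. Since α_{bronze} > α_{titanium alloy}, heating drives the bronze into compression and the titanium alloy into tension.
Compatibility of the two members (thermal + elastic change equal): (α₁ − α₂)ΔT = P·[1/(A₁E₁) + 1/(A₂E₂)].
|α₁ − α₂|·ΔT = 9.1×10⁻⁶ × 53 = 0.0004823.
1/(A₁E₁) + 1/(A₂E₂) = 1/(1125×112×10³) + 1/(2250×111×10³) = 1.194×10⁻⁸ N⁻¹.
So P = 0.0004823 / 1.194×10⁻⁸ = 40.39 kN.
σ_{bronze} = P/A₂ = 40390/2250 = 17.95 MPa, compressive.

σ ≈ 18 MPa (compressive)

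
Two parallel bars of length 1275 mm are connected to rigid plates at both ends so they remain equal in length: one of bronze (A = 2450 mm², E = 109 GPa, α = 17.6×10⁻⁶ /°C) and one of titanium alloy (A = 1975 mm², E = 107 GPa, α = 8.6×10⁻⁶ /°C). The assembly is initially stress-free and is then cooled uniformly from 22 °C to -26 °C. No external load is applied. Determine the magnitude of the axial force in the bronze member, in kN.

P ≈ 51 kN (tensile in the bronze)

Both members must finish at the same length. With the larger α, the bronze tends to over-contract; the plates restrain it, putting the bronze in tension and the titanium alloy in compression. With no external load the two internal forces are equal and opposite, magnitude P.
Setting the final lengths equal and cancelling L: (α₁ − α₂)ΔT = P/(A₁E₁) + P/(A₂E₂).
|α₁ − α₂|·ΔT = 9×10⁻⁶ × 48 = 0.000432.
1/(A₁E₁) + 1/(A₂E₂) = 1/(2450×109×10³) + 1/(1975×107×10³) = 8.477×10⁻⁹ N⁻¹.
So P = 0.000432 / 8.477×10⁻⁹ = 50.96 kN.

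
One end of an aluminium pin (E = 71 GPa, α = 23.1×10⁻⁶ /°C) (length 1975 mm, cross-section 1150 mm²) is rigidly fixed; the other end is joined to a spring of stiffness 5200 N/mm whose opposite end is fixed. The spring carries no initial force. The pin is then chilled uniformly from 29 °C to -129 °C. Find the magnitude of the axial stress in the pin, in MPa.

Free thermal contraction: δ_free = αΔT L = 23.1×10⁻⁶ × 158 × 1975 = 7.208 mm.
Let P be the tensile force in the spring. The pin extends elastically by PL/(AE) and the spring stretches by P/k; together these equal δ_free.
P [ L/(AE) + 1/k ] = δ_free → P [ 1975/(1150×71×10³) + 1/(5200) ] = 7.208.
P = 7.208 / 0.0002165 = 33300 N.
σ = P/A = 33300/1150 = 28.95 MPa.

σ ≈ 29 MPa (tensile)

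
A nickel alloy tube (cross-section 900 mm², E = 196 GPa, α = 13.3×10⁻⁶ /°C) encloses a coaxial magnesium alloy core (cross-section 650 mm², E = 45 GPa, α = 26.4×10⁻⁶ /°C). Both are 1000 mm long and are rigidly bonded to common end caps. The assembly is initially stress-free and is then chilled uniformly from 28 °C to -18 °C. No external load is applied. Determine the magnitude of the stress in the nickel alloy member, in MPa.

σ ≈ 16.8 MPa (compressive)

Equilibrium of a rigid end plate with no external load gives equal and opposite internal forces ±P in the two members. Since α_{magnesium alloy} > α_{nickel alloy}, cooling drives the magnesium alloy into tension and the nickel alloy into compression.
Compatibility of the two members (thermal + elastic change equal): (α₁ − α₂)ΔT = P·[1/(A₁E₁) + 1/(A₂E₂)].
|α₁ − α₂|·ΔT = 13.1×10⁻⁶ × 46 = 0.0006026.
1/(A₁E₁) + 1/(A₂E₂) = 1/(900×196×10³) + 1/(650×45×10³) = 3.986×10⁻⁸ N⁻¹.
P = 0.0006026 / 3.986×10⁻⁸ = 15120 N = 15.12 kN.
σ_{nickel alloy} = P/A₁ = 15120/900 = 16.8 MPa, compressive.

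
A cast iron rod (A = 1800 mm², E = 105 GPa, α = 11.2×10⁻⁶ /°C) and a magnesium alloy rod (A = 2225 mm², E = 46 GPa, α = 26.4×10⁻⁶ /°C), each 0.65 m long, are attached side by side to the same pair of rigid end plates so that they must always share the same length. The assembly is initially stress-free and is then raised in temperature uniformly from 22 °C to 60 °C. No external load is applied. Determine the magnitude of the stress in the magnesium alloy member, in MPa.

σ ≈ 17.2 MPa (compressive)

Both members must finish at the same length. With the larger α, the magnesium alloy tends to over-expand; the plates restrain it, putting the magnesium alloy in compression and the cast iron in tension. With no external load the two internal forces are equal and opposite, magnitude P.
Equating the net (thermal + elastic) strains gives |α₁ − α₂|·ΔT = P·[1/(A₁E₁) + 1/(A₂E₂)].
|α₁ − α₂|·ΔT = 15.2×10⁻⁶ × 38 = 0.0005776.
1/(A₁E₁) + 1/(A₂E₂) = 1/(1800×105×10³) + 1/(2225×46×10³) = 1.506×10⁻⁸ N⁻¹.
P = 0.0005776 / 1.506×10⁻⁸ = 38350 N = 38.35 kN.
σ_{magnesium alloy} = P/A₂ = 38350/2225 = 17.24 MPa, compressive.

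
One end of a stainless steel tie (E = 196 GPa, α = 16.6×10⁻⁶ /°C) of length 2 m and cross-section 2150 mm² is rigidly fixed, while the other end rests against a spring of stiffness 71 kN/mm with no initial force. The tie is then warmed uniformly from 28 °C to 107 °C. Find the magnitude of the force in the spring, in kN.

If the spring were absent the tie would lengthen by αΔT L = 16.6×10⁻⁶ × 79 × 2000 = 2.623 mm.
Let P be the compressive force at the spring. The tie shortens elastically by PL/(AE) and the spring compresses by P/k; together these equal δ_free.
P [ L/(AE) + 1/k ] = δ_free → P [ 2000/(2150×196×10³) + 1/(71×10³) ] = 2.623.
P = 2.623 / 1.883×10⁻⁵ = 139300 N.

P ≈ 139 kN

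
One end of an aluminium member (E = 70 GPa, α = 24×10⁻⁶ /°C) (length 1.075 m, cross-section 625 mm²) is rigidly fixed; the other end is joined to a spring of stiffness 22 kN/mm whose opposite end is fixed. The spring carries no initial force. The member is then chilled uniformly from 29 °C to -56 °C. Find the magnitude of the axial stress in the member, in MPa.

σ ≈ 50.1 MPa (tensile)

If the spring were absent the member would shorten by αΔT L = 24×10⁻⁶ × 85 × 1075 = 2.193 mm.
With a force P in the spring, the elastic change of the member is PL/(AE) and that of the spring is P/k; compatibility requires their sum to equal δ_free.
P [ L/(AE) + 1/k ] = δ_free → P [ 1075/(625×70×10³) + 1/(22×10³) ] = 2.193.
P = 2.193 / 7.003×10⁻⁵ = 31320 N.
σ = P/A = 31320/625 = 50.11 MPa.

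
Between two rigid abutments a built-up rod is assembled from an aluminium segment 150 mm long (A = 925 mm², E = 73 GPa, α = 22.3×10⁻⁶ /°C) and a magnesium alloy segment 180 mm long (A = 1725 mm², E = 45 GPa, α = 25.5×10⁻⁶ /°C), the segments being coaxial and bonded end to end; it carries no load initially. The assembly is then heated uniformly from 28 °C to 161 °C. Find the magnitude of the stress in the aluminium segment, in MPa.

σ ≈ 251 MPa (compressive)

With the walls removed the bar would change length by δ_free = Σ αᵢΔT Lᵢ = 22.3×10⁻⁶×133×150 + 25.5×10⁻⁶×133×180 = 1.055 mm.
The walls prevent any net length change, so an axial force P (same in every segment) develops. Compatibility: P · Σ Lᵢ/(AᵢEᵢ) = δ_free.
The series flexibility is Σ Lᵢ/(AᵢEᵢ) = 150/(925×73×10³) + 180/(1725×45×10³) = 4.54×10⁻⁶ mm/N.
Hence P = δ_free / Σ(L/AE) = 1.055/4.54×10⁻⁶ = 232.4 kN (compressive).
σ_{aluminium} = P / A = 232400 / 925 = 251.3 MPa.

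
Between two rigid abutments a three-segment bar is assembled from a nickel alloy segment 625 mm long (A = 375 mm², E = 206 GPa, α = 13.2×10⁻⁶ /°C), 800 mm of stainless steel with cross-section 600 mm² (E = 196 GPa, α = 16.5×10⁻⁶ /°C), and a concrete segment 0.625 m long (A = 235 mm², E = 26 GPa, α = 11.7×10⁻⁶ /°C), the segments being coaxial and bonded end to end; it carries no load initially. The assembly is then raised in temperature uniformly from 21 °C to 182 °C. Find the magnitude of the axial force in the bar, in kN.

P ≈ 39.5 kN (compressive)

If the supports were absent, the total length change would be Σ αᵢΔT Lᵢ = 13.2×10⁻⁶×161×625 + 16.5×10⁻⁶×161×800 + 11.7×10⁻⁶×161×625 = 4.631 mm.
The rigid supports impose zero overall length change; the single axial force P common to all segments must satisfy P Σ Lᵢ/(AᵢEᵢ) = δ_free.
The series flexibility is Σ Lᵢ/(AᵢEᵢ) = 625/(375×206×10³) + 800/(600×196×10³) + 625/(235×26×10³) = 0.0001172 mm/N.
Hence P = δ_free / Σ(L/AE) = 4.631/0.0001172 = 39.52 kN (compressive).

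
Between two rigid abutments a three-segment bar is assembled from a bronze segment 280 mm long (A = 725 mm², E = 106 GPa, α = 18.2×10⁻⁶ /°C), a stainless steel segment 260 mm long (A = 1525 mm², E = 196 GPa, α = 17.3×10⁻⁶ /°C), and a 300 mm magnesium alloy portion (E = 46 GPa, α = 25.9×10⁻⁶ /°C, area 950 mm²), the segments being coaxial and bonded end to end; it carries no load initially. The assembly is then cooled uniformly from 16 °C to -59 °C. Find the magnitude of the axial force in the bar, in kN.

If the supports were absent, the total length change would be Σ αᵢΔT Lᵢ = 18.2×10⁻⁶×75×280 + 17.3×10⁻⁶×75×260 + 25.9×10⁻⁶×75×300 = 1.302 mm.
The walls prevent any net length change, so an axial force P (same in every segment) develops. Compatibility: P · Σ Lᵢ/(AᵢEᵢ) = δ_free.
The series flexibility is Σ Lᵢ/(AᵢEᵢ) = 280/(725×106×10³) + 260/(1525×196×10³) + 300/(950×46×10³) = 1.138×10⁻⁵ mm/N.
So P = 1.302 / 1.138×10⁻⁵ = 114.5 kN, tensile.

P ≈ 114 kN (tensile)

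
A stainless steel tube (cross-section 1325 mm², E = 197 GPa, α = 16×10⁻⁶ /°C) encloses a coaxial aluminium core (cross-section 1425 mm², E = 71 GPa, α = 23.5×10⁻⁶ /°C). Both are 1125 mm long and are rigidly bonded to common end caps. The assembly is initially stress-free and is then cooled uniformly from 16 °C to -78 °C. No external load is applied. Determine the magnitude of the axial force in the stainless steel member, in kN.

P ≈ 51.4 kN (compressive in the stainless steel)

The aluminium has the larger α, so on cooling it would change length more than the stainless steel if both were free. The rigid plates force a common final length, so the aluminium is put into tension and the stainless steel into compression, with equal and opposite forces P (no external load).
Setting the final lengths equal and cancelling L: (α₁ − α₂)ΔT = P/(A₁E₁) + P/(A₂E₂).
|α₁ − α₂|·ΔT = 7.5×10⁻⁶ × 94 = 0.000705.
1/(A₁E₁) + 1/(A₂E₂) = 1/(1325×197×10³) + 1/(1425×71×10³) = 1.371×10⁻⁸ N⁻¹.
So P = 0.000705 / 1.371×10⁻⁸ = 51.4 kN.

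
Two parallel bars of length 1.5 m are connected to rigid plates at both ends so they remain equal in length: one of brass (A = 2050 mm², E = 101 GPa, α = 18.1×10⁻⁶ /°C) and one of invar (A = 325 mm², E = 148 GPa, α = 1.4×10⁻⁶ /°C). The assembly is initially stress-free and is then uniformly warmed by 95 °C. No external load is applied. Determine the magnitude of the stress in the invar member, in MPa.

Both members must finish at the same length. With the larger α, the brass tends to over-expand; the plates restrain it, putting the brass in compression and the invar in tension. With no external load the two internal forces are equal and opposite, magnitude P.
Setting the final lengths equal and cancelling L: (α₁ − α₂)ΔT = P/(A₁E₁) + P/(A₂E₂).
|α₁ − α₂|·ΔT = 16.7×10⁻⁶ × 95 = 0.001587.
1/(A₁E₁) + 1/(A₂E₂) = 1/(2050×101×10³) + 1/(325×148×10³) = 2.562×10⁻⁸ N⁻¹.
So P = 0.001587 / 2.562×10⁻⁸ = 61.92 kN.
σ_{invar} = P/A₂ = 61920/325 = 190.5 MPa, tensile.

σ ≈ 191 MPa (tensile)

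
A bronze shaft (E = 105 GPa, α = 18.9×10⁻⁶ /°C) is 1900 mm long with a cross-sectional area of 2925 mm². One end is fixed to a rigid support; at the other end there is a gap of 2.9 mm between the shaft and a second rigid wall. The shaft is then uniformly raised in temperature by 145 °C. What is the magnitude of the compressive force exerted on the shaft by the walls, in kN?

Free thermal elongation = αΔT L = 18.9×10⁻⁶ × 145 × 1900 = 5.207 mm.
This exceeds the 2.9 mm gap, so the wall pushes back. The portion of expansion that must be recovered elastically is δ_free − gap = 5.207 − 2.9 = 2.307 mm.
That suppressed elongation corresponds to σ = E·Δ/L = 105×10³ × 2.307/1900 = 127.5 MPa.
Force on the wall = σA = 127.5 × 2925 mm² = 372.9 kN.

P ≈ 373 kN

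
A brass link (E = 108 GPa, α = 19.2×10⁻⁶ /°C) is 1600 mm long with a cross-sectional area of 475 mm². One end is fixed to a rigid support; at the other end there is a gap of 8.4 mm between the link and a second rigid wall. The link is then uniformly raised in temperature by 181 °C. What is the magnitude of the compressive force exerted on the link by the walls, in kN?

Free thermal elongation = αΔT L = 19.2×10⁻⁶ × 181 × 1600 = 5.56 mm.
Since δ_free = 5.56 mm is less than the 8.4 mm gap, the link never touches the wall. No axial force develops.

P ≈ 0 kN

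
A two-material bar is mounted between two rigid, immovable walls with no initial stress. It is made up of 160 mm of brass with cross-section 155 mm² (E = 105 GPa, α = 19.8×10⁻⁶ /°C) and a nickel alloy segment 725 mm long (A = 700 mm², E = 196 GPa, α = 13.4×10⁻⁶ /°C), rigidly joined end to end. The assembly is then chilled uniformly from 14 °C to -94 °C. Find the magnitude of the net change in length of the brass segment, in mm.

|ΔL| ≈ 0.563 mm

Free thermal contraction of the whole bar: Σ αᵢΔT Lᵢ = 19.8×10⁻⁶×108×160 + 13.4×10⁻⁶×108×725 = 1.391 mm.
Since the ends are fixed, an axial force P builds up, equal in every segment, with P · Σ Lᵢ/(AᵢEᵢ) = δ_free.
Σ Lᵢ/(AᵢEᵢ) = 160/(155×105×10³) + 725/(700×196×10³) = 1.512×10⁻⁵ mm/N.
P = 1.391 / 1.512×10⁻⁵ = 92050 N = 92.05 kN, tensile.
For the brass segment, free thermal change = 19.8×10⁻⁶×108×160 = 0.3421 mm and elastic change from P = 92050×160/(155×105×10³) = 0.9049 mm; these oppose, so the net change is 0.563 mm (segment lengthens).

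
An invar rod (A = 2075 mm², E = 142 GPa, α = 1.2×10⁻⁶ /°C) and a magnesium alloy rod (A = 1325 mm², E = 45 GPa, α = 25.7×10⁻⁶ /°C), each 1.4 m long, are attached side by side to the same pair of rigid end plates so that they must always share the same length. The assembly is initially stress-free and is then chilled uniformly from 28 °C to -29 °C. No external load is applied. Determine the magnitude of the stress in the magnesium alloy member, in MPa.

σ ≈ 52.3 MPa (tensile)

The magnesium alloy has the larger α, so on cooling it would change length more than the invar if both were free. The rigid plates force a common final length, so the magnesium alloy is put into tension and the invar into compression, with equal and opposite forces P (no external load).
Compatibility of the two members (thermal + elastic change equal): (α₁ − α₂)ΔT = P·[1/(A₁E₁) + 1/(A₂E₂)].
|α₁ − α₂|·ΔT = 24.5×10⁻⁶ × 57 = 0.001396.
1/(A₁E₁) + 1/(A₂E₂) = 1/(2075×142×10³) + 1/(1325×45×10³) = 2.017×10⁻⁸ N⁻¹.
P = 0.001396 / 2.017×10⁻⁸ = 69250 N = 69.25 kN.
σ_{magnesium alloy} = P/A₂ = 69250/1325 = 52.27 MPa, tensile.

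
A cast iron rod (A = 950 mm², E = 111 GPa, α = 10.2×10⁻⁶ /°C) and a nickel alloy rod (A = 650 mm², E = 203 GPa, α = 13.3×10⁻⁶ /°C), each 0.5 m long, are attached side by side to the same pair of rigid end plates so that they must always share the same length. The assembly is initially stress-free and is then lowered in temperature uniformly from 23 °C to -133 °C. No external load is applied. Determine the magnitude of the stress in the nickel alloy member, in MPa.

σ ≈ 43.6 MPa (tensile)

Both members must finish at the same length. With the larger α, the nickel alloy tends to over-contract; the plates restrain it, putting the nickel alloy in tension and the cast iron in compression. With no external load the two internal forces are equal and opposite, magnitude P.
Compatibility of the two members (thermal + elastic change equal): (α₁ − α₂)ΔT = P·[1/(A₁E₁) + 1/(A₂E₂)].
|α₁ − α₂|·ΔT = 3.1×10⁻⁶ × 156 = 0.0004836.
1/(A₁E₁) + 1/(A₂E₂) = 1/(950×111×10³) + 1/(650×203×10³) = 1.706×10⁻⁸ N⁻¹.
So P = 0.0004836 / 1.706×10⁻⁸ = 28.34 kN.
σ_{nickel alloy} = P/A₂ = 28340/650 = 43.61 MPa, tensile.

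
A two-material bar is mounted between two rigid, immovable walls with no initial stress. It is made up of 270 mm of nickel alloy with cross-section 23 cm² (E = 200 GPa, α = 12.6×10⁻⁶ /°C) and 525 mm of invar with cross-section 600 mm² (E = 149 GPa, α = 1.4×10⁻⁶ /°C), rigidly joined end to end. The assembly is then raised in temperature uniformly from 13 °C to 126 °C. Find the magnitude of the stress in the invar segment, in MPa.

With the walls removed the bar would change length by δ_free = Σ αᵢΔT Lᵢ = 12.6×10⁻⁶×113×270 + 1.4×10⁻⁶×113×525 = 0.4675 mm.
The walls prevent any net length change, so an axial force P (same in every segment) develops. Compatibility: P · Σ Lᵢ/(AᵢEᵢ) = δ_free.
The series flexibility is Σ Lᵢ/(AᵢEᵢ) = 270/(2300×200×10³) + 525/(600×149×10³) = 6.459×10⁻⁶ mm/N.
Hence P = δ_free / Σ(L/AE) = 0.4675/6.459×10⁻⁶ = 72.37 kN (compressive).
σ_{invar} = P / A = 72370 / 600 = 120.6 MPa.

σ ≈ 121 MPa (compressive)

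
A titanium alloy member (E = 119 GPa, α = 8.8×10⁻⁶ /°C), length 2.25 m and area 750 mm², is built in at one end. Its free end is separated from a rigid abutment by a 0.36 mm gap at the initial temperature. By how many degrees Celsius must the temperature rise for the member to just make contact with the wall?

ΔT ≈ 18.2 °C

The gap closes when αΔT L = 0.36 mm, since the member is still unstressed at that instant.
So ΔT = g/(αL) = 0.36/(8.8×10⁻⁶ × 2250) = 18.18 °C.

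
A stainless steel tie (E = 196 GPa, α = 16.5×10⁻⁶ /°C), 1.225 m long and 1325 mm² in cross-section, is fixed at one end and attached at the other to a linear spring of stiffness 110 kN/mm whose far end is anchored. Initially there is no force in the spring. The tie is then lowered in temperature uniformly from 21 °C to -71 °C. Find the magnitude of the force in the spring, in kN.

The unrestrained thermal change is αΔT L = 16.5×10⁻⁶ × 92 × 1225 = 1.86 mm.
With a force P in the spring, the elastic change of the tie is PL/(AE) and that of the spring is P/k; compatibility requires their sum to equal δ_free.
So P = δ_free / [L/(AE) + 1/k] = 1.86 / [ 1225/(1325×196×10³) + 1/(110×10³) ].
P = 1.86 / 1.381×10⁻⁵ = 134700 N.

P ≈ 135 kN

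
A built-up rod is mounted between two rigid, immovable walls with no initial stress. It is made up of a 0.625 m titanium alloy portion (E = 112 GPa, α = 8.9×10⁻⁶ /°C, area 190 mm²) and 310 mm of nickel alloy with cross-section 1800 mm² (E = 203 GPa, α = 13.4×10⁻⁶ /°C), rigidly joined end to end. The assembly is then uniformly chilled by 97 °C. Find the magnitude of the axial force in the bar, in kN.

P ≈ 31.2 kN (tensile)

With the walls removed the bar would change length by δ_free = Σ αᵢΔT Lᵢ = 8.9×10⁻⁶×97×625 + 13.4×10⁻⁶×97×310 = 0.9425 mm.
Since the ends are fixed, an axial force P builds up, equal in every segment, with P · Σ Lᵢ/(AᵢEᵢ) = δ_free.
Σ Lᵢ/(AᵢEᵢ) = 625/(190×112×10³) + 310/(1800×203×10³) = 3.022×10⁻⁵ mm/N.
So P = 0.9425 / 3.022×10⁻⁵ = 31.19 kN, tensile.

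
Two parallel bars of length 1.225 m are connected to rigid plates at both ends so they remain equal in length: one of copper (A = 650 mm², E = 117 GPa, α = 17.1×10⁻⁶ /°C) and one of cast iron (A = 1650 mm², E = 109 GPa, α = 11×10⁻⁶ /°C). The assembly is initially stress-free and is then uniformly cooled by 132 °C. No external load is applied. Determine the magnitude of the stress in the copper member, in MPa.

σ ≈ 66.2 MPa (tensile)

Both members must finish at the same length. With the larger α, the copper tends to over-contract; the plates restrain it, putting the copper in tension and the cast iron in compression. With no external load the two internal forces are equal and opposite, magnitude P.
Equating the net (thermal + elastic) strains gives |α₁ − α₂|·ΔT = P·[1/(A₁E₁) + 1/(A₂E₂)].
|α₁ − α₂|·ΔT = 6.1×10⁻⁶ × 132 = 0.0008052.
1/(A₁E₁) + 1/(A₂E₂) = 1/(650×117×10³) + 1/(1650×109×10³) = 1.871×10⁻⁸ N⁻¹.
So P = 0.0008052 / 1.871×10⁻⁸ = 43.04 kN.
σ_{copper} = P/A₁ = 43040/650 = 66.21 MPa, tensile.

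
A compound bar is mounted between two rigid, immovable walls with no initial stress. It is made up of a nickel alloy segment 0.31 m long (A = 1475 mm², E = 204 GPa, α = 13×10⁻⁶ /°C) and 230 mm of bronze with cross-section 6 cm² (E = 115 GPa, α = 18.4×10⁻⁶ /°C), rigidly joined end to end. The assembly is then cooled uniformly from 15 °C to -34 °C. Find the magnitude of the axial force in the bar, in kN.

If the supports were absent, the total length change would be Σ αᵢΔT Lᵢ = 13×10⁻⁶×49×310 + 18.4×10⁻⁶×49×230 = 0.4048 mm.
The rigid supports impose zero overall length change; the single axial force P common to all segments must satisfy P Σ Lᵢ/(AᵢEᵢ) = δ_free.
Σ Lᵢ/(AᵢEᵢ) = 310/(1475×204×10³) + 230/(600×115×10³) = 4.364×10⁻⁶ mm/N.
Hence P = δ_free / Σ(L/AE) = 0.4048/4.364×10⁻⁶ = 92.78 kN (tensile).

P ≈ 92.8 kN (tensile)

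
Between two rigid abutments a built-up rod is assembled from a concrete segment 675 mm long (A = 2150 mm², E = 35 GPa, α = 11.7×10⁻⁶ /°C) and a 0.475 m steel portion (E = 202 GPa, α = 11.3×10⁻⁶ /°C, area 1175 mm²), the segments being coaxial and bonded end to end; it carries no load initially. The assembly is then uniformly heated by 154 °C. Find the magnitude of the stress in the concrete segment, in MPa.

With the walls removed the bar would change length by δ_free = Σ αᵢΔT Lᵢ = 11.7×10⁻⁶×154×675 + 11.3×10⁻⁶×154×475 = 2.043 mm.
Since the ends are fixed, an axial force P builds up, equal in every segment, with P · Σ Lᵢ/(AᵢEᵢ) = δ_free.
The series flexibility is Σ Lᵢ/(AᵢEᵢ) = 675/(2150×35×10³) + 475/(1175×202×10³) = 1.097×10⁻⁵ mm/N.
P = 2.043 / 1.097×10⁻⁵ = 186200 N = 186.2 kN, compressive.
σ_{concrete} = P / A = 186200 / 2150 = 86.6 MPa.

σ ≈ 86.6 MPa (compressive)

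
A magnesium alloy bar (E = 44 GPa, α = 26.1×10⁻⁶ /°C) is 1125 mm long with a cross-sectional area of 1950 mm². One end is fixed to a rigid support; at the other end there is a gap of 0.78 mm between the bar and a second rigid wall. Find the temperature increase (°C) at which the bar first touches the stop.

ΔT ≈ 26.6 °C

Contact occurs when the free expansion equals the gap: αΔT L = 0.78 mm.
ΔT = 0.78 / (26.1×10⁻⁶ × 1125) = 26.56 °C.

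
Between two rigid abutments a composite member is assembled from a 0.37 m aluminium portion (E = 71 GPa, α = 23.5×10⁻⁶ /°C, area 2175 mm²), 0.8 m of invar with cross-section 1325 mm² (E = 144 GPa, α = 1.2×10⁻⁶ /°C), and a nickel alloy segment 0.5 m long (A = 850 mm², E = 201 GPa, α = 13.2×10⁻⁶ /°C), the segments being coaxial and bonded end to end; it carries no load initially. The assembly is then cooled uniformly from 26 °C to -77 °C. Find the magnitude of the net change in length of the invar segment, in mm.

Free thermal contraction of the whole bar: Σ αᵢΔT Lᵢ = 23.5×10⁻⁶×103×370 + 1.2×10⁻⁶×103×800 + 13.2×10⁻⁶×103×500 = 1.674 mm.
Since the ends are fixed, an axial force P builds up, equal in every segment, with P · Σ Lᵢ/(AᵢEᵢ) = δ_free.
Σ Lᵢ/(AᵢEᵢ) = 370/(2175×71×10³) + 800/(1325×144×10³) + 500/(850×201×10³) = 9.515×10⁻⁶ mm/N.
Hence P = δ_free / Σ(L/AE) = 1.674/9.515×10⁻⁶ = 176 kN (tensile).
For the invar segment, free thermal change = 1.2×10⁻⁶×103×800 = 0.09888 mm and elastic change from P = 176000×800/(1325×144×10³) = 0.7377 mm; these oppose, so the net change is 0.639 mm (segment lengthens).

|ΔL| ≈ 0.639 mm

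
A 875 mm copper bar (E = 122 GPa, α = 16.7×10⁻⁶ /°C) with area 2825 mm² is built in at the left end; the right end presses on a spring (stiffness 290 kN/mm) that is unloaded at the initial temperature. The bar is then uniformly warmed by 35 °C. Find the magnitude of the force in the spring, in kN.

Free thermal expansion: δ_free = αΔT L = 16.7×10⁻⁶ × 35 × 875 = 0.5114 mm.
With a force P in the spring, the elastic change of the bar is PL/(AE) and that of the spring is P/k; compatibility requires their sum to equal δ_free.
P [ L/(AE) + 1/k ] = δ_free → P [ 875/(2825×122×10³) + 1/(290×10³) ] = 0.5114.
P = 0.5114 / 5.987×10⁻⁶ = 85420 N.

P ≈ 85.4 kN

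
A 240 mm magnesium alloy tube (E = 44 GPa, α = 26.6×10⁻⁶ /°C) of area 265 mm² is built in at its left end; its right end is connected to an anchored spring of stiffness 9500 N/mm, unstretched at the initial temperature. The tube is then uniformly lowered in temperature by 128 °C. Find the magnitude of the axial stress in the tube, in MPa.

σ ≈ 24.5 MPa (tensile)

Free thermal contraction: δ_free = αΔT L = 26.6×10⁻⁶ × 128 × 240 = 0.8172 mm.
Let P be the tensile force in the spring. The tube extends elastically by PL/(AE) and the spring stretches by P/k; together these equal δ_free.
P [ L/(AE) + 1/k ] = δ_free → P [ 240/(265×44×10³) + 1/(9500) ] = 0.8172.
P = 0.8172 / 0.0001258 = 6493 N.
σ = P/A = 6493/265 = 24.5 MPa.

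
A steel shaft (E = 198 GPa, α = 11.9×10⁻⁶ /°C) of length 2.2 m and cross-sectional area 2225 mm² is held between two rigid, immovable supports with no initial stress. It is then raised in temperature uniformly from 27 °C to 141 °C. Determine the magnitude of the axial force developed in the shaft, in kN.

Full restraint means ε = 0, so the stress is σ = EαΔT = 198×10³ × 11.9×10⁻⁶ × 114 = 268.6 MPa.
P = AEαΔT = 2225 × 198×10³ × 11.9×10⁻⁶ × 114 = 597.7 kN (compressive).

P ≈ 598 kN (compressive)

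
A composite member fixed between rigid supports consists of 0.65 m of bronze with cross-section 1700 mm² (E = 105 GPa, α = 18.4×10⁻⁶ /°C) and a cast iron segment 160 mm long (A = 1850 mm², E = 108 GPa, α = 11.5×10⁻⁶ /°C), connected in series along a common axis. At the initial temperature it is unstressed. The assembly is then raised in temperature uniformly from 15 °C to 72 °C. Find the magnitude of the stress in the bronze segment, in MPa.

σ ≈ 104 MPa (compressive)

Free thermal expansion of the whole bar: Σ αᵢΔT Lᵢ = 18.4×10⁻⁶×57×650 + 11.5×10⁻⁶×57×160 = 0.7866 mm.
The rigid supports impose zero overall length change; the single axial force P common to all segments must satisfy P Σ Lᵢ/(AᵢEᵢ) = δ_free.
Σ Lᵢ/(AᵢEᵢ) = 650/(1700×105×10³) + 160/(1850×108×10³) = 4.442×10⁻⁶ mm/N.
P = 0.7866 / 4.442×10⁻⁶ = 177100 N = 177.1 kN, compressive.
σ_{bronze} = P / A = 177100 / 1700 = 104.2 MPa.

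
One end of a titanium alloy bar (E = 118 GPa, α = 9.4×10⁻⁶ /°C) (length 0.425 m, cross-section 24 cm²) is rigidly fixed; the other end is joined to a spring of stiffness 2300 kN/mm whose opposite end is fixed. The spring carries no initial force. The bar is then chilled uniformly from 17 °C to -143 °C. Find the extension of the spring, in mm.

δ ≈ 0.144 mm

Free thermal contraction: δ_free = αΔT L = 9.4×10⁻⁶ × 160 × 425 = 0.6392 mm.
With a force P in the spring, the elastic change of the bar is PL/(AE) and that of the spring is P/k; compatibility requires their sum to equal δ_free.
So P = δ_free / [L/(AE) + 1/k] = 0.6392 / [ 425/(2400×118×10³) + 1/(2300×10³) ].
P = 0.6392 / 1.935×10⁻⁶ = 330300 N.
Spring extension = P/k = 330300/(2300×10³) = 0.1436 mm.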